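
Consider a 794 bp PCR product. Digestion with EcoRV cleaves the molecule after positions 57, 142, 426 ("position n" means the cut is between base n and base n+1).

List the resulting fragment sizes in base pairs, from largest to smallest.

368, 284, 85, 57 bp

Linear molecule, 3 cuts → 4 fragments:
  57 − 0 = 57 bp
  142 − 57 = 85 bp
  426 − 142 = 284 bp
  794 − 426 = 368 bp
Sorted largest to smallest: 368, 284, 85, 57 bp.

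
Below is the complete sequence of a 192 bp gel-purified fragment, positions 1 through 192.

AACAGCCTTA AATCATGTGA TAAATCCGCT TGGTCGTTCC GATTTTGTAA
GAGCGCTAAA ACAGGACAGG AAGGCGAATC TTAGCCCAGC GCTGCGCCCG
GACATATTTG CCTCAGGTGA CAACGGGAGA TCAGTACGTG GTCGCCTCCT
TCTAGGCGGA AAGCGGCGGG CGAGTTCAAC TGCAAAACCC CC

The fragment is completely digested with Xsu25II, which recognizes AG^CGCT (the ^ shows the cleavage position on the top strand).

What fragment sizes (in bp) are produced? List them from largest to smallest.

103, 53, 36 bp

Xsu25II sites (AGCGCT) start at positions 52, 88.
Xsu25II cuts after base 2 of each site, so after positions 53, 89.
Linear molecule, 2 cuts → 3 fragments:
  1–53 → 53 bp
  54–89 → 36 bp
  90–192 → 103 bp
Sorted largest to smallest: 103, 53, 36 bp.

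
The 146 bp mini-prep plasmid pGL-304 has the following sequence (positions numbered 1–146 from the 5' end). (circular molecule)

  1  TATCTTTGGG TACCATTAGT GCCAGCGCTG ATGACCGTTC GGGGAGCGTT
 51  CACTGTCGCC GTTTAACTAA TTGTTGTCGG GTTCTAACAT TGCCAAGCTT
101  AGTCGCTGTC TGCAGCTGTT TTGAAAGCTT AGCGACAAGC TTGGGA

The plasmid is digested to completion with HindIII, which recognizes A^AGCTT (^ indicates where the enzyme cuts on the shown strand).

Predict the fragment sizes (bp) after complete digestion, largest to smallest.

104, 30, 12 bp

HindIII sites (AAGCTT) start at positions 95, 125, 137.
HindIII cuts after the first base of each site, so after positions 95, 125, 137.
Circular molecule, 3 cuts → 3 fragments:
  96–125 → 30 bp
  126–137 → 12 bp
  138–146 then 1–95 → 9 + 95 = 104 bp
Sorted largest to smallest: 104, 30, 12 bp.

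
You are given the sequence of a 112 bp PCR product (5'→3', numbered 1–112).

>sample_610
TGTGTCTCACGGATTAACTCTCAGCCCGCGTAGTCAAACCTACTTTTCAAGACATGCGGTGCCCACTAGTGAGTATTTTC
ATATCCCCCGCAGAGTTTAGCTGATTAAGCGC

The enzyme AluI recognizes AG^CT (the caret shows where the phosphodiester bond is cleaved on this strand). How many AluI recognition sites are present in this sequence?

AGCT occurs starting at position 99.
AluI cuts at 1 site.

1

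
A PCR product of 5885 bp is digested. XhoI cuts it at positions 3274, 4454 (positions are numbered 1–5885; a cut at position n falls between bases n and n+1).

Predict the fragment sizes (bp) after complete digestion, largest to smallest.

3274, 1431, 1180 bp

Linear molecule, 2 cuts → 3 fragments:
  3274 − 0 = 3274 bp
  4454 − 3274 = 1180 bp
  5885 − 4454 = 1431 bp
Sorted largest to smallest: 3274, 1431, 1180 bp.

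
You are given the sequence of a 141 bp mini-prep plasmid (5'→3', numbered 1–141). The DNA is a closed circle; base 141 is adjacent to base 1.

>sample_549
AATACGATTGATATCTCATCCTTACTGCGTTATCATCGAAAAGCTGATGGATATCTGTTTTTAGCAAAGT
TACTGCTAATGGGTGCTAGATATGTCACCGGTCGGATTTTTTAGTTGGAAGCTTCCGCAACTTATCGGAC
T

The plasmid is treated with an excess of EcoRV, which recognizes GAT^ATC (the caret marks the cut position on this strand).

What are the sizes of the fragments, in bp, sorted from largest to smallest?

EcoRV sites (GATATC) start at positions 10, 50.
EcoRV cuts after base 3 of each site, so after positions 12, 52.
Circular molecule, 2 cuts → 2 fragments:
  13–52 → 40 bp
  53–141 then 1–12 → 89 + 12 = 101 bp
Sorted largest to smallest: 101, 40 bp.

101, 40 bp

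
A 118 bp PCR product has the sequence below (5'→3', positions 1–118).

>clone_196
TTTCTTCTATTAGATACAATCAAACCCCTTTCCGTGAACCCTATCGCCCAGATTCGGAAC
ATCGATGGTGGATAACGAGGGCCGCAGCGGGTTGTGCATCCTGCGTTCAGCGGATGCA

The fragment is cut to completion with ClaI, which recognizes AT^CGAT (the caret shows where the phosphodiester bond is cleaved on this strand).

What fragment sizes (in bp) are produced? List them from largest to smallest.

62, 56 bp

The ClaI site (ATCGAT) starts at position 61.
ClaI cuts after base 2 of each site, so after position 62.
Linear molecule, 1 cut → 2 fragments:
  1–62 → 62 bp
  63–118 → 56 bp
Sorted largest to smallest: 62, 56 bp.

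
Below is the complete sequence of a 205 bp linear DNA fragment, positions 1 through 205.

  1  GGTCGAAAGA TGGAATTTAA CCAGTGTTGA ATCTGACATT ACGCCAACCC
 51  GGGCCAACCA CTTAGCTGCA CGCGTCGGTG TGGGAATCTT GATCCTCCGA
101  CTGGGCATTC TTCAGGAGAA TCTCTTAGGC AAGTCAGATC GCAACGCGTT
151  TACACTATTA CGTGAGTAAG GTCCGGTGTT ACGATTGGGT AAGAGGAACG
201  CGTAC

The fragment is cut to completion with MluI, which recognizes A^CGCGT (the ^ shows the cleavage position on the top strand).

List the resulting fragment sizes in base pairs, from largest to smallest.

MluI sites (ACGCGT) start at positions 70, 144, 198.
MluI cuts after the first base of each site, so after positions 70, 144, 198.
Linear molecule, 3 cuts → 4 fragments:
  1–70 → 70 bp
  71–144 → 74 bp
  145–198 → 54 bp
  199–205 → 7 bp
Sorted largest to smallest: 74, 70, 54, 7 bp.

74, 70, 54, 7 bp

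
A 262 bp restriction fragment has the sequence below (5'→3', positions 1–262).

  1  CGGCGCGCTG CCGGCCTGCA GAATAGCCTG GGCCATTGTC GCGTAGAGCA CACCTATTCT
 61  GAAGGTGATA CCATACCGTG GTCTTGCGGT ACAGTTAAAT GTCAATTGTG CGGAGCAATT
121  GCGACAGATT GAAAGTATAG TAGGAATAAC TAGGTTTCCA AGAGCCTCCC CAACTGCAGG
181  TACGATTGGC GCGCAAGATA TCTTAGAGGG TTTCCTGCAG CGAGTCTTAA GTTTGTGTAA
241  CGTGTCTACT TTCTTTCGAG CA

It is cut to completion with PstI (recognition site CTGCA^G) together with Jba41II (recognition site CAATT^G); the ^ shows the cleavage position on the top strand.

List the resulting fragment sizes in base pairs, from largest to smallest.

87, 58, 43, 41, 20, 13 bp

PstI sites (CTGCAG) start at positions 16, 174, 215.
PstI cuts after base 5 of each site (before the last base), so after positions 20, 178, 219.
Jba41II sites (CAATTG) start at positions 103, 116.
Jba41II cuts after base 5 of each site (before the last base), so after positions 107, 120.
Combined cut positions: 20, 107, 120, 178, 219.
Linear molecule, 5 cuts → 6 fragments:
  1–20 → 20 bp
  21–107 → 87 bp
  108–120 → 13 bp
  121–178 → 58 bp
  179–219 → 41 bp
  220–262 → 43 bp
Sorted largest to smallest: 87, 58, 43, 41, 20, 13 bp.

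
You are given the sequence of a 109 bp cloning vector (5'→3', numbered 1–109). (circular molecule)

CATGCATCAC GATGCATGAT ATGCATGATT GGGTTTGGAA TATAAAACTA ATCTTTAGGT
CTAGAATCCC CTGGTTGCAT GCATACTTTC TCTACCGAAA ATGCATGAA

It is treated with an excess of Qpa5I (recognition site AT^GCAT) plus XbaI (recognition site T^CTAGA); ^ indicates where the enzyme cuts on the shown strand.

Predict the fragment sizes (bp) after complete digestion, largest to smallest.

Qpa5I sites (ATGCAT) start at positions 2, 12, 21, 79, 101.
Qpa5I cuts after base 2 of each site, so after positions 3, 13, 22, 80, 102.
The XbaI site (TCTAGA) starts at position 60.
XbaI cuts after the first base of each site, so after position 60.
Combined cut positions: 3, 13, 22, 60, 80, 102.
Circular molecule, 6 cuts → 6 fragments:
  4–13 → 10 bp
  14–22 → 9 bp
  23–60 → 38 bp
  61–80 → 20 bp
  81–102 → 22 bp
  103–109 then 1–3 → 7 + 3 = 10 bp
Sorted largest to smallest: 38, 22, 20, 10, 10, 9 bp.

38, 22, 20, 10, 10, 9 bp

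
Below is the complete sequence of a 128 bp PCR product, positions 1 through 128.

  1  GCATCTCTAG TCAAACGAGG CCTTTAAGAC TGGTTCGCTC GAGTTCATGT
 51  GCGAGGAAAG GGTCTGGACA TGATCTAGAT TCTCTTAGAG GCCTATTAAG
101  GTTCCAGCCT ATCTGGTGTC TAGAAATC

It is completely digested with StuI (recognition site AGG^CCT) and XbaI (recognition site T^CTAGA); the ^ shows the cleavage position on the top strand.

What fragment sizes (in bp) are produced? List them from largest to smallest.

StuI sites (AGGCCT) start at positions 18, 89.
StuI cuts after base 3 of each site, so after positions 20, 91.
XbaI sites (TCTAGA) start at positions 74, 119.
XbaI cuts after the first base of each site, so after positions 74, 119.
Combined cut positions: 20, 74, 91, 119.
Linear molecule, 4 cuts → 5 fragments:
  1–20 → 20 bp
  21–74 → 54 bp
  75–91 → 17 bp
  92–119 → 28 bp
  120–128 → 9 bp
Sorted largest to smallest: 54, 28, 20, 17, 9 bp.

54, 28, 20, 17, 9 bp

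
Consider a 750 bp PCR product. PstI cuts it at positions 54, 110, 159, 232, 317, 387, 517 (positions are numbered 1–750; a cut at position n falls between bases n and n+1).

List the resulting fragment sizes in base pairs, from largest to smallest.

233, 130, 85, 73, 70, 56, 54, 49 bp

Linear molecule, 7 cuts → 8 fragments:
  54 − 0 = 54 bp
  110 − 54 = 56 bp
  159 − 110 = 49 bp
  232 − 159 = 73 bp
  317 − 232 = 85 bp
  387 − 317 = 70 bp
  517 − 387 = 130 bp
  750 − 517 = 233 bp
Sorted largest to smallest: 233, 130, 85, 73, 70, 56, 54, 49 bp.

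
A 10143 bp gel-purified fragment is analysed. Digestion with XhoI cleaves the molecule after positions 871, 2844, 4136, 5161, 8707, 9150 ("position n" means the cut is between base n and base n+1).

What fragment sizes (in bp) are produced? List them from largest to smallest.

3546, 1973, 1292, 1025, 993, 871, 443 bp

Linear molecule, 6 cuts → 7 fragments:
  871 − 0 = 871 bp
  2844 − 871 = 1973 bp
  4136 − 2844 = 1292 bp
  5161 − 4136 = 1025 bp
  8707 − 5161 = 3546 bp
  9150 − 8707 = 443 bp
  10143 − 9150 = 993 bp
Sorted largest to smallest: 3546, 1973, 1292, 1025, 993, 871, 443 bp.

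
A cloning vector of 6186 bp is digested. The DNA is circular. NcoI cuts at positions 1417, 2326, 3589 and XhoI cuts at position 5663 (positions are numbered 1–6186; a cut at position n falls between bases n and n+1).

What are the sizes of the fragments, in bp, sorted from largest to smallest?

Combined cut positions (sorted): 1417, 2326, 3589, 5663.
Circular molecule, 4 cuts → 4 fragments:
  2326 − 1417 = 909 bp
  3589 − 2326 = 1263 bp
  5663 − 3589 = 2074 bp
  wrap: 6186 − 5663 + 1417 = 1940 bp
Sorted largest to smallest: 2074, 1940, 1263, 909 bp.

2074, 1940, 1263, 909 bp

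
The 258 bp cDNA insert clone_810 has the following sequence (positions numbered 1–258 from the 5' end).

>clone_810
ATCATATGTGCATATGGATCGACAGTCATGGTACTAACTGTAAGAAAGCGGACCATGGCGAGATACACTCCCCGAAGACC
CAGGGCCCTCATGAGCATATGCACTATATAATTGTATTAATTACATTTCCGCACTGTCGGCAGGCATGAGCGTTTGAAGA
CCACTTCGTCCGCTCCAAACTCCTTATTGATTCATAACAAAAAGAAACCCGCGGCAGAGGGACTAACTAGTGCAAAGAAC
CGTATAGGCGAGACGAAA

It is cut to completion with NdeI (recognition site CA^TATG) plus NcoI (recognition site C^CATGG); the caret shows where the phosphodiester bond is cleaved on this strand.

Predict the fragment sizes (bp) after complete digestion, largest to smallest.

161, 44, 41, 8, 4 bp

NdeI sites (CATATG) start at positions 3, 11, 96.
NdeI cuts after base 2 of each site, so after positions 4, 12, 97.
The NcoI site (CCATGG) starts at position 53.
NcoI cuts after the first base of each site, so after position 53.
Combined cut positions: 4, 12, 53, 97.
Linear molecule, 4 cuts → 5 fragments:
  1–4 → 4 bp
  5–12 → 8 bp
  13–53 → 41 bp
  54–97 → 44 bp
  98–258 → 161 bp
Sorted largest to smallest: 161, 44, 41, 8, 4 bp.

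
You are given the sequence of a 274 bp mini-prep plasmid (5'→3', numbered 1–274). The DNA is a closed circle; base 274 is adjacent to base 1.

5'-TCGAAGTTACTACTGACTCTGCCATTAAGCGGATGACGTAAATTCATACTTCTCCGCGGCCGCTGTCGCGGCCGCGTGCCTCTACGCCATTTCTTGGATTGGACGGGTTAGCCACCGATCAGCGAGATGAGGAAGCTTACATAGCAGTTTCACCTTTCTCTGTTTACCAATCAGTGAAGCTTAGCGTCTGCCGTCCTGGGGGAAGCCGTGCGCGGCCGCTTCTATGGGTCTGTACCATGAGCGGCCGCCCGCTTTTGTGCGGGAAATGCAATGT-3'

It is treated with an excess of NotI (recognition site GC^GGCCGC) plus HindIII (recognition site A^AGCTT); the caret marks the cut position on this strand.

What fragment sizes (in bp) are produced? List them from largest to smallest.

89, 64, 44, 36, 29, 12 bp

NotI sites (GCGGCCGC) start at positions 56, 68, 212, 241.
NotI cuts after base 2 of each site, so after positions 57, 69, 213, 242.
HindIII sites (AAGCTT) start at positions 133, 177.
HindIII cuts after the first base of each site, so after positions 133, 177.
Combined cut positions: 57, 69, 133, 177, 213, 242.
Circular molecule, 6 cuts → 6 fragments:
  58–69 → 12 bp
  70–133 → 64 bp
  134–177 → 44 bp
  178–213 → 36 bp
  214–242 → 29 bp
  243–274 then 1–57 → 32 + 57 = 89 bp
Sorted largest to smallest: 89, 64, 44, 36, 29, 12 bp.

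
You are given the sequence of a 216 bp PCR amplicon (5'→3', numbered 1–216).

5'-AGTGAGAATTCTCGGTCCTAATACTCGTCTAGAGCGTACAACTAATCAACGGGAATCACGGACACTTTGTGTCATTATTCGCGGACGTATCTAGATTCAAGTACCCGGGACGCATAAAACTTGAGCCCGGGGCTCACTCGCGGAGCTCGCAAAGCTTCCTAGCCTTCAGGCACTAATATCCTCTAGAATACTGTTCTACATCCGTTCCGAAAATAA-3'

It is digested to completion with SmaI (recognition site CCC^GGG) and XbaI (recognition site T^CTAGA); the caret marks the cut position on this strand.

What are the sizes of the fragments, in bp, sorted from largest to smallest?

SmaI sites (CCCGGG) start at positions 104, 126.
SmaI cuts after base 3 of each site, so after positions 106, 128.
XbaI sites (TCTAGA) start at positions 28, 90, 182.
XbaI cuts after the first base of each site, so after positions 28, 90, 182.
Combined cut positions: 28, 90, 106, 128, 182.
Linear molecule, 5 cuts → 6 fragments:
  1–28 → 28 bp
  29–90 → 62 bp
  91–106 → 16 bp
  107–128 → 22 bp
  129–182 → 54 bp
  183–216 → 34 bp
Sorted largest to smallest: 62, 54, 34, 28, 22, 16 bp.

62, 54, 34, 28, 22, 16 bp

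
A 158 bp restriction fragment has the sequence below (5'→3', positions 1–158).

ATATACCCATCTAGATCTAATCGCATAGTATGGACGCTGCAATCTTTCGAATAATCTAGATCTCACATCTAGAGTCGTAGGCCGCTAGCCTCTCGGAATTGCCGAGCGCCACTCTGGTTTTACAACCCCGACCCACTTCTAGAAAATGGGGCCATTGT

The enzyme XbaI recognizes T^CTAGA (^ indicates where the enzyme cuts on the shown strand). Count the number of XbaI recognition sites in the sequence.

4

TCTAGA occurs starting at positions 10, 55, 68, 138.
XbaI cuts at 4 sites.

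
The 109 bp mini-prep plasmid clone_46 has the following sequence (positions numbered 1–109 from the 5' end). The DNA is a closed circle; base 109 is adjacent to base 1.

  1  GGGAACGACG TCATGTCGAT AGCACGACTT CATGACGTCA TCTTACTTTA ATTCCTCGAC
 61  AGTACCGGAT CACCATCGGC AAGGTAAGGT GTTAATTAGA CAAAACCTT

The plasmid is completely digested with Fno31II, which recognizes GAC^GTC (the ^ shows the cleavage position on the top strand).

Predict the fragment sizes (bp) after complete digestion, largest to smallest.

Fno31II sites (GACGTC) start at positions 7, 34.
Fno31II cuts after base 3 of each site, so after positions 9, 36.
Circular molecule, 2 cuts → 2 fragments:
  10–36 → 27 bp
  37–109 then 1–9 → 73 + 9 = 82 bp
Sorted largest to smallest: 82, 27 bp.

82, 27 bp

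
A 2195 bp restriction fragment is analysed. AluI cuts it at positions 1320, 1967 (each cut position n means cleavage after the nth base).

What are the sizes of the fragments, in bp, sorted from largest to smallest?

1320, 647, 228 bp

Linear molecule, 2 cuts → 3 fragments:
  1320 − 0 = 1320 bp
  1967 − 1320 = 647 bp
  2195 − 1967 = 228 bp
Sorted largest to smallest: 1320, 647, 228 bp.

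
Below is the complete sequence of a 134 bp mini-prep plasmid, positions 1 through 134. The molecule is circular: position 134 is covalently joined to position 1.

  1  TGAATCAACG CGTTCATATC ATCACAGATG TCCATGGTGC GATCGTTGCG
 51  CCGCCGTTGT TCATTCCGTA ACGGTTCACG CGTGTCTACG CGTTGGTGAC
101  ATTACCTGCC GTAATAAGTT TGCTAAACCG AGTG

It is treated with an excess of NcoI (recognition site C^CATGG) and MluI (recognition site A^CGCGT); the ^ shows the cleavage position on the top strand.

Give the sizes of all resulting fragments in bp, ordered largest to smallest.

54, 46, 24, 10 bp

The NcoI site (CCATGG) starts at position 32.
NcoI cuts after the first base of each site, so after position 32.
MluI sites (ACGCGT) start at positions 8, 78, 88.
MluI cuts after the first base of each site, so after positions 8, 78, 88.
Combined cut positions: 8, 32, 78, 88.
Circular molecule, 4 cuts → 4 fragments:
  9–32 → 24 bp
  33–78 → 46 bp
  79–88 → 10 bp
  89–134 then 1–8 → 46 + 8 = 54 bp
Sorted largest to smallest: 54, 46, 24, 10 bp.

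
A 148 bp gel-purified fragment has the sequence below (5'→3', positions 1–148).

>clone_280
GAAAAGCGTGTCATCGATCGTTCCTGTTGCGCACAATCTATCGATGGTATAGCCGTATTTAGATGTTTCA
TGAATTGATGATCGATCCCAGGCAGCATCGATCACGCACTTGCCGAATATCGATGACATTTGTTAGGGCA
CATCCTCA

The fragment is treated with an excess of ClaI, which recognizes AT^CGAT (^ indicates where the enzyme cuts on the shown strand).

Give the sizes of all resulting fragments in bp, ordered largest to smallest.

ClaI sites (ATCGAT) start at positions 13, 40, 81, 97, 119.
ClaI cuts after base 2 of each site, so after positions 14, 41, 82, 98, 120.
Linear molecule, 5 cuts → 6 fragments:
  1–14 → 14 bp
  15–41 → 27 bp
  42–82 → 41 bp
  83–98 → 16 bp
  99–120 → 22 bp
  121–148 → 28 bp
Sorted largest to smallest: 41, 28, 27, 22, 16, 14 bp.

41, 28, 27, 22, 16, 14 bp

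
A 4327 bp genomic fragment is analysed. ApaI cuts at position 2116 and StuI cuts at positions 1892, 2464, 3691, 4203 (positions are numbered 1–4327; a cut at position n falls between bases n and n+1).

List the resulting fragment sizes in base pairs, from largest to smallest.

1892, 1227, 512, 348, 224, 124 bp

Combined cut positions (sorted): 1892, 2116, 2464, 3691, 4203.
Linear molecule, 5 cuts → 6 fragments:
  1892 − 0 = 1892 bp
  2116 − 1892 = 224 bp
  2464 − 2116 = 348 bp
  3691 − 2464 = 1227 bp
  4203 − 3691 = 512 bp
  4327 − 4203 = 124 bp
Sorted largest to smallest: 1892, 1227, 512, 348, 224, 124 bp.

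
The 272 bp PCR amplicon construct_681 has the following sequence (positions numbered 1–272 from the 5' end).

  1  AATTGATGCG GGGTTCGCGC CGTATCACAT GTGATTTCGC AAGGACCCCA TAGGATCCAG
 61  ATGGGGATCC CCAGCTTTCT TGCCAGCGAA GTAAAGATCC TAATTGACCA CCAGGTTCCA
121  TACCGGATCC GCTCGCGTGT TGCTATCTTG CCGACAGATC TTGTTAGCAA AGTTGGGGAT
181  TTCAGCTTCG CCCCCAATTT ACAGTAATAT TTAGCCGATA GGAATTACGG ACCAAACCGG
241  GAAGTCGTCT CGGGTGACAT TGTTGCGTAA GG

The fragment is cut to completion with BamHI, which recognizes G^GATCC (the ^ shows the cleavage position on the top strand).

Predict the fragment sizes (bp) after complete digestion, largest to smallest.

147, 60, 53, 12 bp

BamHI sites (GGATCC) start at positions 53, 65, 125.
BamHI cuts after the first base of each site, so after positions 53, 65, 125.
Linear molecule, 3 cuts → 4 fragments:
  1–53 → 53 bp
  54–65 → 12 bp
  66–125 → 60 bp
  126–272 → 147 bp
Sorted largest to smallest: 147, 60, 53, 12 bp.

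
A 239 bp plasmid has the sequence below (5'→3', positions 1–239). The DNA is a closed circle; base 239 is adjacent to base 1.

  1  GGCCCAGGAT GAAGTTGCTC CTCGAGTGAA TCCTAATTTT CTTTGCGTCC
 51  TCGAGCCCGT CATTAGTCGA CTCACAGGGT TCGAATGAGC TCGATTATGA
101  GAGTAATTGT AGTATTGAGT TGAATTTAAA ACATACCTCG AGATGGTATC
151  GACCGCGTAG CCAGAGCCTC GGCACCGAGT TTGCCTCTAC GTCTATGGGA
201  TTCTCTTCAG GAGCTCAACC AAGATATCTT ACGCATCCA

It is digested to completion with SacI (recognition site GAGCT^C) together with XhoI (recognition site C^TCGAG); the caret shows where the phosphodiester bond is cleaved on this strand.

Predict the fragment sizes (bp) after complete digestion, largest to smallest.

SacI sites (GAGCTC) start at positions 87, 211.
SacI cuts after base 5 of each site (before the last base), so after positions 91, 215.
XhoI sites (CTCGAG) start at positions 21, 50, 137.
XhoI cuts after the first base of each site, so after positions 21, 50, 137.
Combined cut positions: 21, 50, 91, 137, 215.
Circular molecule, 5 cuts → 5 fragments:
  22–50 → 29 bp
  51–91 → 41 bp
  92–137 → 46 bp
  138–215 → 78 bp
  216–239 then 1–21 → 24 + 21 = 45 bp
Sorted largest to smallest: 78, 46, 45, 41, 29 bp.

78, 46, 45, 41, 29 bp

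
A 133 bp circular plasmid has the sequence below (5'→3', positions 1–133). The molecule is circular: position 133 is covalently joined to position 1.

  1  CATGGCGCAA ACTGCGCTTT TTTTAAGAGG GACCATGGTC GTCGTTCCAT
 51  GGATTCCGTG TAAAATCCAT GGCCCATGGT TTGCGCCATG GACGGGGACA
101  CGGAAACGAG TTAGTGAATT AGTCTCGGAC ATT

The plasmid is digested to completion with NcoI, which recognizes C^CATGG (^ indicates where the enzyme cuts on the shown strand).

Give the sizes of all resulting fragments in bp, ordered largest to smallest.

NcoI sites (CCATGG) start at positions 33, 47, 67, 74, 86.
NcoI cuts after the first base of each site, so after positions 33, 47, 67, 74, 86.
Circular molecule, 5 cuts → 5 fragments:
  34–47 → 14 bp
  48–67 → 20 bp
  68–74 → 7 bp
  75–86 → 12 bp
  87–133 then 1–33 → 47 + 33 = 80 bp
Sorted largest to smallest: 80, 20, 14, 12, 7 bp.

80, 20, 14, 12, 7 bp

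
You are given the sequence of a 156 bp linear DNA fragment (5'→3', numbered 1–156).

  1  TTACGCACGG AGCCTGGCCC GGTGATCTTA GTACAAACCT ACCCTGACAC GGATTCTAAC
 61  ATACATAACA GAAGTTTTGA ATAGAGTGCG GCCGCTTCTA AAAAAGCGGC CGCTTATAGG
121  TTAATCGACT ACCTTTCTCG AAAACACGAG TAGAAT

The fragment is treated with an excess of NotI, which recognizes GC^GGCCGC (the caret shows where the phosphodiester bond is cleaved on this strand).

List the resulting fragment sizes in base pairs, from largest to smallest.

NotI sites (GCGGCCGC) start at positions 88, 106.
NotI cuts after base 2 of each site, so after positions 89, 107.
Linear molecule, 2 cuts → 3 fragments:
  1–89 → 89 bp
  90–107 → 18 bp
  108–156 → 49 bp
Sorted largest to smallest: 89, 49, 18 bp.

89, 49, 18 bp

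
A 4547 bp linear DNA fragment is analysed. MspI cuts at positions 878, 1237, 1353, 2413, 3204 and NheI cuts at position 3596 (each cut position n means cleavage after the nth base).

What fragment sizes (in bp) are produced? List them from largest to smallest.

1060, 951, 878, 791, 392, 359, 116 bp

Combined cut positions (sorted): 878, 1237, 1353, 2413, 3204, 3596.
Linear molecule, 6 cuts → 7 fragments:
  878 − 0 = 878 bp
  1237 − 878 = 359 bp
  1353 − 1237 = 116 bp
  2413 − 1353 = 1060 bp
  3204 − 2413 = 791 bp
  3596 − 3204 = 392 bp
  4547 − 3596 = 951 bp
Sorted largest to smallest: 1060, 951, 878, 791, 392, 359, 116 bp.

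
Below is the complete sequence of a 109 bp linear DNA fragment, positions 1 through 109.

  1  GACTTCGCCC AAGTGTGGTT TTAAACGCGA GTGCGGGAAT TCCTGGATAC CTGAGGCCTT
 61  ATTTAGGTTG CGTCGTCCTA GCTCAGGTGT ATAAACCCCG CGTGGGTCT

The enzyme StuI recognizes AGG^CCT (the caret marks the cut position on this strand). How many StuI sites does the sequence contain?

AGGCCT occurs starting at position 54.
StuI cuts at 1 site.

1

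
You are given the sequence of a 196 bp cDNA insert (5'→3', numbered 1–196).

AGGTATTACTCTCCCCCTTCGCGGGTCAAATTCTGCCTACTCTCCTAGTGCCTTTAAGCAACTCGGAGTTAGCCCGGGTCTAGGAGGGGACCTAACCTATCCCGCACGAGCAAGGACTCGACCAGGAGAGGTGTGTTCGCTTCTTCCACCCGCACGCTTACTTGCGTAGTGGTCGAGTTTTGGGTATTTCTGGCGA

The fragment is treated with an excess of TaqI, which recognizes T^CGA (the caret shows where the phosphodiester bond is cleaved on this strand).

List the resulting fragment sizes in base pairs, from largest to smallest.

118, 55, 23 bp

TaqI sites (TCGA) start at positions 118, 173.
TaqI cuts after the first base of each site, so after positions 118, 173.
Linear molecule, 2 cuts → 3 fragments:
  1–118 → 118 bp
  119–173 → 55 bp
  174–196 → 23 bp
Sorted largest to smallest: 118, 55, 23 bp.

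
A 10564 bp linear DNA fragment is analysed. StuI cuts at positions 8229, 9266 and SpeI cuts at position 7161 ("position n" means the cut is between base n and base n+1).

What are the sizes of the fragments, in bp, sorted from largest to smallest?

7161, 1298, 1068, 1037 bp

Combined cut positions (sorted): 7161, 8229, 9266.
Linear molecule, 3 cuts → 4 fragments:
  7161 − 0 = 7161 bp
  8229 − 7161 = 1068 bp
  9266 − 8229 = 1037 bp
  10564 − 9266 = 1298 bp
Sorted largest to smallest: 7161, 1298, 1068, 1037 bp.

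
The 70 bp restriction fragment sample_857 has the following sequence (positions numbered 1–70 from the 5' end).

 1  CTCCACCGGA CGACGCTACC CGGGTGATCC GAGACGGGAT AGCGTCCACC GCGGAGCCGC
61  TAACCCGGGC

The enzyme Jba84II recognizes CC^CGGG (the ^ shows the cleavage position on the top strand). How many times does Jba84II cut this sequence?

2

CCCGGG occurs starting at positions 19, 64.
Jba84II cuts at 2 sites.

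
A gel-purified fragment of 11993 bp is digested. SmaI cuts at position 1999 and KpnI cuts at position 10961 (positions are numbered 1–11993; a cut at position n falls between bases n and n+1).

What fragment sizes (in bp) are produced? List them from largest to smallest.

Combined cut positions (sorted): 1999, 10961.
Linear molecule, 2 cuts → 3 fragments:
  1999 − 0 = 1999 bp
  10961 − 1999 = 8962 bp
  11993 − 10961 = 1032 bp
Sorted largest to smallest: 8962, 1999, 1032 bp.

8962, 1999, 1032 bp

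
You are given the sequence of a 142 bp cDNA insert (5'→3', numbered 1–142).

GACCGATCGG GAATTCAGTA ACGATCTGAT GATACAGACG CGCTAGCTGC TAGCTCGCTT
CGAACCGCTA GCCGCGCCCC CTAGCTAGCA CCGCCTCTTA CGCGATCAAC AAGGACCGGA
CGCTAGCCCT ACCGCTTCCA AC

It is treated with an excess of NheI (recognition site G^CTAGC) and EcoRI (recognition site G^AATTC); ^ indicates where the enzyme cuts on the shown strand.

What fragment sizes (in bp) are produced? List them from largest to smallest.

NheI sites (GCTAGC) start at positions 42, 49, 67, 84, 122.
NheI cuts after the first base of each site, so after positions 42, 49, 67, 84, 122.
The EcoRI site (GAATTC) starts at position 11.
EcoRI cuts after the first base of each site, so after position 11.
Combined cut positions: 11, 42, 49, 67, 84, 122.
Linear molecule, 6 cuts → 7 fragments:
  1–11 → 11 bp
  12–42 → 31 bp
  43–49 → 7 bp
  50–67 → 18 bp
  68–84 → 17 bp
  85–122 → 38 bp
  123–142 → 20 bp
Sorted largest to smallest: 38, 31, 20, 18, 17, 11, 7 bp.

38, 31, 20, 18, 17, 11, 7 bp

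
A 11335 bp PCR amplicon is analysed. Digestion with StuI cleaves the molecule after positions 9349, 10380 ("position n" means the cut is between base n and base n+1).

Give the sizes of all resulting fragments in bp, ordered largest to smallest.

Linear molecule, 2 cuts → 3 fragments:
  9349 − 0 = 9349 bp
  10380 − 9349 = 1031 bp
  11335 − 10380 = 955 bp
Sorted largest to smallest: 9349, 1031, 955 bp.

9349, 1031, 955 bp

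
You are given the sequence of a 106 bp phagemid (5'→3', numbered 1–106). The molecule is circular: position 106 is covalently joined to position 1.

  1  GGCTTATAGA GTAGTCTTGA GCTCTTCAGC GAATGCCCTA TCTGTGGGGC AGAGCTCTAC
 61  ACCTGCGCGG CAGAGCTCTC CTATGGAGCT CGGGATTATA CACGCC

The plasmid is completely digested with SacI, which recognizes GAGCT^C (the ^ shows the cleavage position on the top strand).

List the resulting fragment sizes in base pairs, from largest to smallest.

39, 33, 21, 13 bp

SacI sites (GAGCTC) start at positions 19, 52, 73, 86.
SacI cuts after base 5 of each site (before the last base), so after positions 23, 56, 77, 90.
Circular molecule, 4 cuts → 4 fragments:
  24–56 → 33 bp
  57–77 → 21 bp
  78–90 → 13 bp
  91–106 then 1–23 → 16 + 23 = 39 bp
Sorted largest to smallest: 39, 33, 21, 13 bp.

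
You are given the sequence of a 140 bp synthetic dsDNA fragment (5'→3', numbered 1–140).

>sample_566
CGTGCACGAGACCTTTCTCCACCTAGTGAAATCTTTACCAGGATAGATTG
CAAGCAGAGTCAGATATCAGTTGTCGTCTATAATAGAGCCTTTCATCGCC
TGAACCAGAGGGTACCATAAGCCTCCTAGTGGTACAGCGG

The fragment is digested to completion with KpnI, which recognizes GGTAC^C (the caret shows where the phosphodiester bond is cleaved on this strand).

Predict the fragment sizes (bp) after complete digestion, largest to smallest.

The KpnI site (GGTACC) starts at position 111.
KpnI cuts after base 5 of each site (before the last base), so after position 115.
Linear molecule, 1 cut → 2 fragments:
  1–115 → 115 bp
  116–140 → 25 bp
Sorted largest to smallest: 115, 25 bp.

115, 25 bp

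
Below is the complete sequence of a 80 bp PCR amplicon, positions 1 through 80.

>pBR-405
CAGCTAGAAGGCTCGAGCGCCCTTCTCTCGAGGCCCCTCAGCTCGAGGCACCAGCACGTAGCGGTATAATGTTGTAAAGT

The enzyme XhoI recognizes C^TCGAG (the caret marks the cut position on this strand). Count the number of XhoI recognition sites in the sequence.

CTCGAG occurs starting at positions 12, 27, 42.
XhoI cuts at 3 sites.

3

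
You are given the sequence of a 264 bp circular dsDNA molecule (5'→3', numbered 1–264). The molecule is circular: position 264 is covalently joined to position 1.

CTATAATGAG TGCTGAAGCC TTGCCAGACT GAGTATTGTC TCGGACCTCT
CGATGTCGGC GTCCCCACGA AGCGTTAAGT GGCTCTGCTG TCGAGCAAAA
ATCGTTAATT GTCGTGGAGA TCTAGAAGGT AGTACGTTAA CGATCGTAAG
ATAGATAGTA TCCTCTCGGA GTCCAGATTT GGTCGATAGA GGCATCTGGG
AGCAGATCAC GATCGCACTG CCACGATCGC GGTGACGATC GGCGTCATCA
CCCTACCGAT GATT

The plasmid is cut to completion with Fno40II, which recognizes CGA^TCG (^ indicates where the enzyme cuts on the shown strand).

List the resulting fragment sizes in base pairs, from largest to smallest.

Fno40II sites (CGATCG) start at positions 141, 210, 224, 236.
Fno40II cuts after base 3 of each site, so after positions 143, 212, 226, 238.
Circular molecule, 4 cuts → 4 fragments:
  144–212 → 69 bp
  213–226 → 14 bp
  227–238 → 12 bp
  239–264 then 1–143 → 26 + 143 = 169 bp
Sorted largest to smallest: 169, 69, 14, 12 bp.

169, 69, 14, 12 bp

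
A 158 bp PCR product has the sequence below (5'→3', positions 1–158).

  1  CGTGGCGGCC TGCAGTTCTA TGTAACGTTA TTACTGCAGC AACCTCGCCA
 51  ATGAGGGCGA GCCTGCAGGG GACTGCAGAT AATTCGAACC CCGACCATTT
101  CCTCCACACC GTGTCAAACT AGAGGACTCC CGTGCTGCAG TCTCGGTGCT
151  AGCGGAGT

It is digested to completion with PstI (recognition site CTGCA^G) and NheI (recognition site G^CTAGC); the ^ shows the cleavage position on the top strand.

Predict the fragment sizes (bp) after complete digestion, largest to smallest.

62, 29, 24, 14, 10, 10, 9 bp

PstI sites (CTGCAG) start at positions 10, 34, 63, 73, 135.
PstI cuts after base 5 of each site (before the last base), so after positions 14, 38, 67, 77, 139.
The NheI site (GCTAGC) starts at position 148.
NheI cuts after the first base of each site, so after position 148.
Combined cut positions: 14, 38, 67, 77, 139, 148.
Linear molecule, 6 cuts → 7 fragments:
  1–14 → 14 bp
  15–38 → 24 bp
  39–67 → 29 bp
  68–77 → 10 bp
  78–139 → 62 bp
  140–148 → 9 bp
  149–158 → 10 bp
Sorted largest to smallest: 62, 29, 24, 14, 10, 10, 9 bp.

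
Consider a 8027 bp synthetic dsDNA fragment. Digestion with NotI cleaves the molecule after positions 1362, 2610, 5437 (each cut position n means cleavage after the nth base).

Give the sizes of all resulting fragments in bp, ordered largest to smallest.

Linear molecule, 3 cuts → 4 fragments:
  1362 − 0 = 1362 bp
  2610 − 1362 = 1248 bp
  5437 − 2610 = 2827 bp
  8027 − 5437 = 2590 bp
Sorted largest to smallest: 2827, 2590, 1362, 1248 bp.

2827, 2590, 1362, 1248 bp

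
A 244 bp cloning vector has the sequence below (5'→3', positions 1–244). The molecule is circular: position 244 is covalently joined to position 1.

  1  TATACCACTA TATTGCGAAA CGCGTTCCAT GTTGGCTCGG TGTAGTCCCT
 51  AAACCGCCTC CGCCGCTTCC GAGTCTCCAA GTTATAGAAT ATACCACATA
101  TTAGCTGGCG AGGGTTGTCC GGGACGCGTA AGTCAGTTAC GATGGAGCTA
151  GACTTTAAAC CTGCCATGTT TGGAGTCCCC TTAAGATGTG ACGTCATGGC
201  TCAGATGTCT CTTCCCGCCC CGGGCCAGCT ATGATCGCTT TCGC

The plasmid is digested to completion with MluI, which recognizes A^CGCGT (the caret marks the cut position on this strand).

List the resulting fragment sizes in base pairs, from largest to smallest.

140, 104 bp

MluI sites (ACGCGT) start at positions 20, 124.
MluI cuts after the first base of each site, so after positions 20, 124.
Circular molecule, 2 cuts → 2 fragments:
  21–124 → 104 bp
  125–244 then 1–20 → 120 + 20 = 140 bp
Sorted largest to smallest: 140, 104 bp.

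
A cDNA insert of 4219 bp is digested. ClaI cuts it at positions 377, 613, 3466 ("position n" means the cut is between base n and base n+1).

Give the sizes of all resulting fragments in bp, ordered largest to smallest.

Linear molecule, 3 cuts → 4 fragments:
  377 − 0 = 377 bp
  613 − 377 = 236 bp
  3466 − 613 = 2853 bp
  4219 − 3466 = 753 bp
Sorted largest to smallest: 2853, 753, 377, 236 bp.

2853, 753, 377, 236 bp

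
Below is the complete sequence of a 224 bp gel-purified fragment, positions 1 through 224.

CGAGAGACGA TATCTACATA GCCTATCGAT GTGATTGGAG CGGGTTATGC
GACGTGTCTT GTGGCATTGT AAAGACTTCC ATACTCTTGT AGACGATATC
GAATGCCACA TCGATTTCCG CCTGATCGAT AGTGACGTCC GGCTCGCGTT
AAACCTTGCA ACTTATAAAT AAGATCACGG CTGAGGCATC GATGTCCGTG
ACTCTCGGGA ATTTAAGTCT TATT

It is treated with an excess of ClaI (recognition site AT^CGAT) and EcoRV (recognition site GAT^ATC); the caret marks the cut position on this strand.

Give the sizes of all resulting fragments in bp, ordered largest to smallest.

71, 63, 35, 15, 15, 14, 11 bp

ClaI sites (ATCGAT) start at positions 25, 110, 125, 188.
ClaI cuts after base 2 of each site, so after positions 26, 111, 126, 189.
EcoRV sites (GATATC) start at positions 9, 95.
EcoRV cuts after base 3 of each site, so after positions 11, 97.
Combined cut positions: 11, 26, 97, 111, 126, 189.
Linear molecule, 6 cuts → 7 fragments:
  1–11 → 11 bp
  12–26 → 15 bp
  27–97 → 71 bp
  98–111 → 14 bp
  112–126 → 15 bp
  127–189 → 63 bp
  190–224 → 35 bp
Sorted largest to smallest: 71, 63, 35, 15, 15, 14, 11 bp.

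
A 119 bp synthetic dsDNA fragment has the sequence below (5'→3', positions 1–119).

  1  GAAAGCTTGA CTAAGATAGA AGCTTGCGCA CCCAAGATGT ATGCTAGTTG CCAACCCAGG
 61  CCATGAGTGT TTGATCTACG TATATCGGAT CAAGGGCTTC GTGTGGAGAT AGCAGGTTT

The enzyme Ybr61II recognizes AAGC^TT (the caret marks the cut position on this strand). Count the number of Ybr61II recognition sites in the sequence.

AAGCTT occurs starting at positions 3, 20.
Ybr61II cuts at 2 sites.

2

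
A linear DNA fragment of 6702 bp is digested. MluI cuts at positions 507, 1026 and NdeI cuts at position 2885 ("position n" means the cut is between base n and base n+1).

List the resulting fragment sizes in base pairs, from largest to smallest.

3817, 1859, 519, 507 bp

Combined cut positions (sorted): 507, 1026, 2885.
Linear molecule, 3 cuts → 4 fragments:
  507 − 0 = 507 bp
  1026 − 507 = 519 bp
  2885 − 1026 = 1859 bp
  6702 − 2885 = 3817 bp
Sorted largest to smallest: 3817, 1859, 519, 507 bp.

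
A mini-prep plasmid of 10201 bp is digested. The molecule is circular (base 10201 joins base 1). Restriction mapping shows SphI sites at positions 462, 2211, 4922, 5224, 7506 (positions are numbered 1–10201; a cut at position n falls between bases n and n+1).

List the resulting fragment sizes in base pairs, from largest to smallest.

Circular molecule, 5 cuts → 5 fragments:
  2211 − 462 = 1749 bp
  4922 − 2211 = 2711 bp
  5224 − 4922 = 302 bp
  7506 − 5224 = 2282 bp
  wrap: 10201 − 7506 + 462 = 3157 bp
Sorted largest to smallest: 3157, 2711, 2282, 1749, 302 bp.

3157, 2711, 2282, 1749, 302 bp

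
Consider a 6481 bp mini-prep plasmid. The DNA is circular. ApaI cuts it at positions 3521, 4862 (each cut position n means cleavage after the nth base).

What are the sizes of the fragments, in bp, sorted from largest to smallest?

Circular molecule, 2 cuts → 2 fragments:
  4862 − 3521 = 1341 bp
  wrap: 6481 − 4862 + 3521 = 5140 bp
Sorted largest to smallest: 5140, 1341 bp.

5140, 1341 bp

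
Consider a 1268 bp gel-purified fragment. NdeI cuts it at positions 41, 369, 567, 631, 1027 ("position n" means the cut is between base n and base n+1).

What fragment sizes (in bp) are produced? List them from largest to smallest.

396, 328, 241, 198, 64, 41 bp

Linear molecule, 5 cuts → 6 fragments:
  41 − 0 = 41 bp
  369 − 41 = 328 bp
  567 − 369 = 198 bp
  631 − 567 = 64 bp
  1027 − 631 = 396 bp
  1268 − 1027 = 241 bp
Sorted largest to smallest: 396, 328, 241, 198, 64, 41 bp.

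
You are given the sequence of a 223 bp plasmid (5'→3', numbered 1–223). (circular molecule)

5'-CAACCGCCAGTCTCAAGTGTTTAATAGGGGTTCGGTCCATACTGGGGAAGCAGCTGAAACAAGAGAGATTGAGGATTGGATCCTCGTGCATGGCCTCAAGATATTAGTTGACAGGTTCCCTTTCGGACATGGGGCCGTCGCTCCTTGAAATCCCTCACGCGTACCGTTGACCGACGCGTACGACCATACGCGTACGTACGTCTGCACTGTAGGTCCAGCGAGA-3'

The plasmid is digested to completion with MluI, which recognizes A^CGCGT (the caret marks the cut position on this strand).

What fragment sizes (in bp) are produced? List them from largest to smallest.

MluI sites (ACGCGT) start at positions 157, 174, 188.
MluI cuts after the first base of each site, so after positions 157, 174, 188.
Circular molecule, 3 cuts → 3 fragments:
  158–174 → 17 bp
  175–188 → 14 bp
  189–223 then 1–157 → 35 + 157 = 192 bp
Sorted largest to smallest: 192, 17, 14 bp.

192, 17, 14 bp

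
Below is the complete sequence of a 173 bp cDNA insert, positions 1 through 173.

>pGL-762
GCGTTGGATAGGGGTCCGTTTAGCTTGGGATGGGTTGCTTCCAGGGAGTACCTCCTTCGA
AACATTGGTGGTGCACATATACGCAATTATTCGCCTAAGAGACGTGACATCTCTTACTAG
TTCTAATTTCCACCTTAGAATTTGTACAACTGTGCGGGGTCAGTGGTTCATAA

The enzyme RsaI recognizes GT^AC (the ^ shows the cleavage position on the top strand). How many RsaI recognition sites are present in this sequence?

2

GTAC occurs starting at positions 48, 144.
RsaI cuts at 2 sites.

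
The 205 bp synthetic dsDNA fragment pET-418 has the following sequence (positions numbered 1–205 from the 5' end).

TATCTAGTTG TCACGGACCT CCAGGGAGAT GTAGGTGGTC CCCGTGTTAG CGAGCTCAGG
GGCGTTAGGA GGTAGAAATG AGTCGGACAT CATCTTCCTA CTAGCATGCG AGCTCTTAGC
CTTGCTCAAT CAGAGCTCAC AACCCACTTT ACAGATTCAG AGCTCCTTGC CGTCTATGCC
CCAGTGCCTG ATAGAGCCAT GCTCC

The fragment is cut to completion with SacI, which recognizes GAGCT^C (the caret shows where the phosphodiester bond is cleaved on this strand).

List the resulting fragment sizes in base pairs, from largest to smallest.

SacI sites (GAGCTC) start at positions 52, 110, 133, 160.
SacI cuts after base 5 of each site (before the last base), so after positions 56, 114, 137, 164.
Linear molecule, 4 cuts → 5 fragments:
  1–56 → 56 bp
  57–114 → 58 bp
  115–137 → 23 bp
  138–164 → 27 bp
  165–205 → 41 bp
Sorted largest to smallest: 58, 56, 41, 27, 23 bp.

58, 56, 41, 27, 23 bp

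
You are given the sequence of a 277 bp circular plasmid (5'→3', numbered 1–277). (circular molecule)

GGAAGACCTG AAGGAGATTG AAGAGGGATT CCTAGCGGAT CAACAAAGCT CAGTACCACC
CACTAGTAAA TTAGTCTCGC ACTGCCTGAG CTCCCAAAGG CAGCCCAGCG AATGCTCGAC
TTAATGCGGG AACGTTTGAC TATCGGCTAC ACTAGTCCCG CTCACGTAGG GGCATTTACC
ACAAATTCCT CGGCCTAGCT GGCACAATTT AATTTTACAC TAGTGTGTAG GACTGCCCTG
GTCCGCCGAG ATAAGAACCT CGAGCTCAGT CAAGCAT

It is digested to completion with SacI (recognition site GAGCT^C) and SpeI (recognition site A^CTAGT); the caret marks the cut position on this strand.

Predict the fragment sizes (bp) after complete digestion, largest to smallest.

SacI sites (GAGCTC) start at positions 88, 262.
SacI cuts after base 5 of each site (before the last base), so after positions 92, 266.
SpeI sites (ACTAGT) start at positions 62, 151, 219.
SpeI cuts after the first base of each site, so after positions 62, 151, 219.
Combined cut positions: 62, 92, 151, 219, 266.
Circular molecule, 5 cuts → 5 fragments:
  63–92 → 30 bp
  93–151 → 59 bp
  152–219 → 68 bp
  220–266 → 47 bp
  267–277 then 1–62 → 11 + 62 = 73 bp
Sorted largest to smallest: 73, 68, 59, 47, 30 bp.

73, 68, 59, 47, 30 bp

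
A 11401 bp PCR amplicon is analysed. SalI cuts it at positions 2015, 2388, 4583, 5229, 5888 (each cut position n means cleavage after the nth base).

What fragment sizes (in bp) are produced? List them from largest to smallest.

5513, 2195, 2015, 659, 646, 373 bp

Linear molecule, 5 cuts → 6 fragments:
  2015 − 0 = 2015 bp
  2388 − 2015 = 373 bp
  4583 − 2388 = 2195 bp
  5229 − 4583 = 646 bp
  5888 − 5229 = 659 bp
  11401 − 5888 = 5513 bp
Sorted largest to smallest: 5513, 2195, 2015, 659, 646, 373 bp.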